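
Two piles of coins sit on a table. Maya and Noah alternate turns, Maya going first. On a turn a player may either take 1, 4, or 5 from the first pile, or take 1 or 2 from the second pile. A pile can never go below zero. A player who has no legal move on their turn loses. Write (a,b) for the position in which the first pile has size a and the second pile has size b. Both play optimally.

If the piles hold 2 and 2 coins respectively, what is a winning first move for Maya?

Positions with no move are L. A position that does have a move is losing for the player to move precisely when every available move leads to a winning position for the opponent. Fill in the labels:
No move ever increases a pile, so every position that can arise here has a ≤ 2 and b ≤ 2; it is enough to label the cells with 0 ≤ a ≤ 2 and 0 ≤ b ≤ 2.
Every move lowers a or b (never raises either), so fill the grid row by row in increasing a, and left to right within a row: each cell's successors are then already labelled.
      b=0  b=1  b=2
a=0:    L    W    W
a=1:    W    L    W
a=2:    L    W    W
Cells with no legal move (terminal, hence L): (0,0).
The remaining L cells, each justified by listing all of its moves:
(1,1): moves to (0,1)(W), (1,0)(W); every one is W ⇒ L
(2,0): the only move is to (1,0)(W), a W ⇒ L
Every other cell has at least one move into one of the L cells above, so it is W.
From (2,2), the L positions reachable in one move are: (2,0).

Move to (2,0).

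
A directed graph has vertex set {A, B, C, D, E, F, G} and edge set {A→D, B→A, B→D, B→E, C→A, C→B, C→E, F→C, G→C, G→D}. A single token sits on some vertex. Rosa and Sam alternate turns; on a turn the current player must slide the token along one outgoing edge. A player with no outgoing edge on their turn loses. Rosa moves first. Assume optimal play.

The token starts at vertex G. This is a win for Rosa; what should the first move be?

Move to D.

Classify positions by backward induction: terminal positions (no move available) are L. From any other position, the mover wins iff some move reaches an L.
Every edge goes from a vertex to one that appears earlier in the order E, D, A, B, C, F, G, so processing vertices in that order labels each vertex after all of its successors.
E: no outgoing edge → L
D: no outgoing edge → L
A: reaches L-position D → W
B: reaches L-position D → W
C: reaches L-position E → W
F: only reaches C(W), which is W → L
G: reaches L-position D → W
From G, the L positions reachable in one move are: D.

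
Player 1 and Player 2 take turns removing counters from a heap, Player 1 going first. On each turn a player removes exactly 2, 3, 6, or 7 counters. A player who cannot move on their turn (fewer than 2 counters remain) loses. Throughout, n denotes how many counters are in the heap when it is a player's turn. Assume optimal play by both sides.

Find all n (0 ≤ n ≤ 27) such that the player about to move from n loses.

Use the standard recursion: the mover loses at a terminal position; elsewhere, the mover wins exactly when some move hands the opponent an L position.
n=0: no move → L
n=1: no move → L
n=2: →0(L), so W
n=3: →1(L), so W
n=4: →1(L), so W
n=5: →3(W), 2(W) — all W, so L
n=6: →0(L), so W
n=7: →5(L), so W
n=8: →5(L), so W
n=9: →7(W), 6(W), 3(W), 2(W) — all W, so L
n=10: →8(W), 7(W), 4(W), 3(W) — all W, so L
n=11: →9(L), so W
n=12: →10(L), so W
n=13: →10(L), so W
n=14: →12(W), 11(W), 8(W), 7(W) — all W, so L
n=15: →9(L), so W
n=16: →14(L), so W
n=17: →14(L), so W
n=18: →16(W), 15(W), 12(W), 11(W) — all W, so L
n=19: →17(W), 16(W), 13(W), 12(W) — all W, so L
n=20: →18(L), so W
n=21: →19(L), so W
n=22: →19(L), so W
n=23: →21(W), 20(W), 17(W), 16(W) — all W, so L
n=24: →18(L), so W
n=25: →23(L), so W
n=26: →23(L), so W
n=27: →25(W), 24(W), 21(W), 20(W) — all W, so L
Reading off the rows marked L gives the requested list; there are 10 such values of n.

0, 1, 5, 9, 10, 14, 18, 19, 23, 27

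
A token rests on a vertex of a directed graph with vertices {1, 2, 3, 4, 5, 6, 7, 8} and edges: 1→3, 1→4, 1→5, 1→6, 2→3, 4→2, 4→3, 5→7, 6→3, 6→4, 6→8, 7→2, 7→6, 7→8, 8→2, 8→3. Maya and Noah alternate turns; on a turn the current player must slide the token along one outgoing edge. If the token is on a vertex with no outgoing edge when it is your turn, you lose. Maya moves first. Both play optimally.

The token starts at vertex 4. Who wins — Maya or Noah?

Maya wins.

Classify positions by backward induction: terminal positions (no move available) are L. From any other position, the mover wins iff some move reaches an L.
Every edge goes from a vertex to one that appears earlier in the order 3, 2, 4, 8, 6, 7, 5, 1, so processing vertices in that order labels each vertex after all of its successors.
3: no outgoing edge → L
2: →3(L), so W
4: →3(L), so W
8: →3(L), so W
6: →3(L), so W
7: →6(W), 8(W), 2(W) — all W, so L
5: →7(L), so W
1: →3(L), so W
From 4 Maya can move to 3, reaching an L position.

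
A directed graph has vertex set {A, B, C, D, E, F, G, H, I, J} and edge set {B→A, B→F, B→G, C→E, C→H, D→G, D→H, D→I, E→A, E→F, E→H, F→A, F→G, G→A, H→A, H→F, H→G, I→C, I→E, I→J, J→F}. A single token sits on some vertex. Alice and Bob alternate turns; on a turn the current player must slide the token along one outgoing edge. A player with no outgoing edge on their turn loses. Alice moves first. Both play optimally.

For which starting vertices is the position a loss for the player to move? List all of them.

A, C, D, J

Build the W/L table. Terminal = L. A non-terminal position is W if it has a move to some L; otherwise it is L.
Every edge goes from a vertex to one that appears earlier in the order A, G, F, H, E, B, C, J, I, D, so processing vertices in that order labels each vertex after all of its successors.
A: no outgoing edge → L
G: W (go to A, an L position)
F: W (go to A, an L position)
H: W (go to A, an L position)
E: W (go to A, an L position)
B: W (go to A, an L position)
C: L (options E(W), H(W) are all W)
J: L (sole option F(W) is W)
I: W (go to J, an L position)
D: L (options I(W), H(W), G(W) are all W)
Reading off the rows marked L gives the requested list; there are 4 such vertices.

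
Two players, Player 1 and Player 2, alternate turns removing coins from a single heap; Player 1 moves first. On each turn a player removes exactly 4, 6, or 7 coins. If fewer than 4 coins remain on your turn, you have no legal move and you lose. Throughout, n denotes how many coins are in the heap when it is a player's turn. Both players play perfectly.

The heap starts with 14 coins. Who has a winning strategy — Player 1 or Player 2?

Player 2 wins.

Classify positions by backward induction: terminal positions (no move available) are L. From any other position, the mover wins iff some move reaches an L.
n=0: no move → L
n=1: no move → L
n=2: no move → L
n=3: no move → L
n=4: →0(L), so W
n=5: →1(L), so W
n=6: →2(L), so W
n=7: →3(L), so W
n=8: →2(L), so W
n=9: →3(L), so W
n=10: →3(L), so W
n=11: →7(W), 5(W), 4(W) — all W, so L
n=12: →8(W), 6(W), 5(W) — all W, so L
n=13: →9(W), 7(W), 6(W) — all W, so L
n=14: →10(W), 8(W), 7(W) — all W, so L
The starting position 14 is L: whatever Player 1 does, the opponent receives a W position.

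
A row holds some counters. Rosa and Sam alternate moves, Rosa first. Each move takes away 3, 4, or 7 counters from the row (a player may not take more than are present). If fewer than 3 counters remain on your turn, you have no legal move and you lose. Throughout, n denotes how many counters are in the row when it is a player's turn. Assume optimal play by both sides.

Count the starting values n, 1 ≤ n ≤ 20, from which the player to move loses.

Label each position W (a win for the player to move) or L (a loss). A position with no legal move is L; any other position is W exactly when some move reaches an L, and L when every move reaches a W.
n=0: no move → L
n=1: no move → L
n=2: no move → L
n=3: →0(L), so W
n=4: →1(L), so W
n=5: →2(L), so W
n=6: →2(L), so W
n=7: →0(L), so W
n=8: →1(L), so W
n=9: →2(L), so W
n=10: →7(W), 6(W), 3(W) — all W, so L
n=11: →8(W), 7(W), 4(W) — all W, so L
n=12: →9(W), 8(W), 5(W) — all W, so L
n=13: →10(L), so W
n=14: →11(L), so W
n=15: →12(L), so W
n=16: →12(L), so W
n=17: →10(L), so W
n=18: →11(L), so W
n=19: →12(L), so W
n=20: →17(W), 16(W), 13(W) — all W, so L
L entries with 1 ≤ n ≤ 20 (n=0 is outside the asked range and is not counted): n = 1, 2, 10, 11, 12, 20; that makes 6.

6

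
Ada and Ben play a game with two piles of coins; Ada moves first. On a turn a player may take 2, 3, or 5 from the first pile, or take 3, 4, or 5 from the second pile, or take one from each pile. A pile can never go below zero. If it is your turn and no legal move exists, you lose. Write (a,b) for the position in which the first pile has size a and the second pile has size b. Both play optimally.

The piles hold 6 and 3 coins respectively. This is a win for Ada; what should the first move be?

Move to (3,3).

Compute win/loss labels from the base case upward. A position with no move is L. Any other position is W if it can reach an L in one move, else L.
No move ever increases a pile, so every position that can arise here has a ≤ 6 and b ≤ 3; it is enough to label the cells with 0 ≤ a ≤ 6 and 0 ≤ b ≤ 3.
Every move lowers a or b (never raises either), so fill the grid row by row in increasing a, and left to right within a row: each cell's successors are then already labelled.
      b=0  b=1  b=2  b=3
a=0:    L    L    L    W
a=1:    L    W    W    W
a=2:    W    W    W    L
a=3:    W    W    W    L
a=4:    W    L    L    W
a=5:    W    W    W    W
a=6:    W    W    W    W
Cells with no legal move (terminal, hence L): (0,0), (0,1), (0,2), (1,0).
The remaining L cells, each justified by listing all of its moves:
(2,3): only reaches (0,3)(W), (2,0)(W), (1,2)(W), all W → L
(3,3): only reaches (1,3)(W), (0,3)(W), (3,0)(W), (2,2)(W), all W → L
(4,1): only reaches (2,1)(W), (1,1)(W), (3,0)(W), all W → L
(4,2): only reaches (2,2)(W), (1,2)(W), (3,1)(W), all W → L
Every other cell has at least one move into one of the L cells above, so it is W.
From (6,3), the L positions reachable in one move are: (3,3).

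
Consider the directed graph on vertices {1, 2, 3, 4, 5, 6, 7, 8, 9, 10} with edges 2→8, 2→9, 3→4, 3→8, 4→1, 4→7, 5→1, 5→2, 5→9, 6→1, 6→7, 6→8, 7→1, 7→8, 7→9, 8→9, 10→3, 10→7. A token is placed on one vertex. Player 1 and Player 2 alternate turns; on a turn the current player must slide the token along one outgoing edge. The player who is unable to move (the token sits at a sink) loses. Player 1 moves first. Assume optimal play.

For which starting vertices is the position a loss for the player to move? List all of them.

Work bottom-up. With no move the player to move loses. Otherwise the position is W if at least one move leads to an L position for the opponent, and L if every move leads to a W.
Every edge goes from a vertex to one that appears earlier in the order 1, 9, 8, 7, 4, 3, 6, 2, 10, 5, so processing vertices in that order labels each vertex after all of its successors.
1: no outgoing edge → L
9: no outgoing edge → L
8: W (go to 9, an L position)
7: W (go to 9, an L position)
4: W (go to 1, an L position)
3: L (options 4(W), 8(W) are all W)
6: W (go to 1, an L position)
2: W (go to 9, an L position)
10: W (go to 3, an L position)
5: W (go to 9, an L position)
The losing starting vertices are exactly the entries labelled L in this table (3 of them).

1, 3, 9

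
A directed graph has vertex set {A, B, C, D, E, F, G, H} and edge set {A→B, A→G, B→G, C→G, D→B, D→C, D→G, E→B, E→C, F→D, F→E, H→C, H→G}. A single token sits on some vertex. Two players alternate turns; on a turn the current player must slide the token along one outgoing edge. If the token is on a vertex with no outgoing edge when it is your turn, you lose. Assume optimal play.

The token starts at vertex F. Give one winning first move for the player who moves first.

Move to E.

Classify positions by backward induction: terminal positions (no move available) are L. From any other position, the mover wins iff some move reaches an L.
Every edge goes from a vertex to one that appears earlier in the order G, C, B, D, E, H, F, A, so processing vertices in that order labels each vertex after all of its successors.
G: no outgoing edge → L
C: →G(L), so W
B: →G(L), so W
D: →G(L), so W
E: →B(W), C(W) — all W, so L
H: →G(L), so W
F: →E(L), so W
A: →G(L), so W
From F, the L positions reachable in one move are: E.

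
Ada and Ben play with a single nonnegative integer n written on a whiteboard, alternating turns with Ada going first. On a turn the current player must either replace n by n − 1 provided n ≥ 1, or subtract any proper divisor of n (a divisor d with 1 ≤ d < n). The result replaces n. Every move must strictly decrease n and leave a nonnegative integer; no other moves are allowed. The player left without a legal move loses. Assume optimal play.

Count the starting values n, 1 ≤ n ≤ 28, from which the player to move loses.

13

Positions with no move are L. A position that does have a move is losing for the player to move precisely when every available move leads to a winning position for the opponent. Fill in the labels:
n=0: no move → L
n=1: →0(L), so W
n=2: →1(W) only, which is W, so L
n=3: →2(L), so W
n=4: →2(L), so W
n=5: →4(W) only, which is W, so L
n=6: →5(L), so W
n=7: →6(W) only, which is W, so L
n=8: →7(L), so W
n=9: →6(W), 8(W) — all W, so L
n=10: →5(L), so W
n=11: →10(W) only, which is W, so L
n=12: →9(L), so W
n=13: →12(W) only, which is W, so L
n=14: →7(L), so W
n=15: →10(W), 12(W), 14(W) — all W, so L
n=16: →15(L), so W
n=17: →16(W) only, which is W, so L
n=18: →9(L), so W
n=19: →18(W) only, which is W, so L
n=20: →15(L), so W
n=21: →14(W), 18(W), 20(W) — all W, so L
n=22: →11(L), so W
n=23: →22(W) only, which is W, so L
n=24: →21(L), so W
n=25: →20(W), 24(W) — all W, so L
n=26: →13(L), so W
n=27: →18(W), 24(W), 26(W) — all W, so L
n=28: →21(L), so W
L entries with 1 ≤ n ≤ 28 (n=0 is outside the asked range and is not counted): n = 2, 5, 7, 9, 11, 13, 15, 17, 19, 21, 23, 25, 27; that makes 13.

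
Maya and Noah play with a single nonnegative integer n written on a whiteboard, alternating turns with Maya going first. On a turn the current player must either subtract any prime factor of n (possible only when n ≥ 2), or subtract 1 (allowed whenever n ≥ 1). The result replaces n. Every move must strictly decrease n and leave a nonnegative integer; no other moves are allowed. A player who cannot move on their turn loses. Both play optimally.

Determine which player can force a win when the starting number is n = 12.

Noah wins.

Build the W/L table. Terminal = L. A non-terminal position is W if it has a move to some L; otherwise it is L.
n=0: no move → L
n=1: can move to 0, which is L ⇒ W
n=2: can move to 0, which is L ⇒ W
n=3: can move to 0, which is L ⇒ W
n=4: moves to 2(W), 3(W); every one is W ⇒ L
n=5: can move to 0, which is L ⇒ W
n=6: can move to 4, which is L ⇒ W
n=7: can move to 0, which is L ⇒ W
n=8: moves to 6(W), 7(W); every one is W ⇒ L
n=9: can move to 8, which is L ⇒ W
n=10: can move to 8, which is L ⇒ W
n=11: can move to 0, which is L ⇒ W
n=12: moves to 9(W), 10(W), 11(W); every one is W ⇒ L
Every move from 12 reaches a W position, so the mover loses.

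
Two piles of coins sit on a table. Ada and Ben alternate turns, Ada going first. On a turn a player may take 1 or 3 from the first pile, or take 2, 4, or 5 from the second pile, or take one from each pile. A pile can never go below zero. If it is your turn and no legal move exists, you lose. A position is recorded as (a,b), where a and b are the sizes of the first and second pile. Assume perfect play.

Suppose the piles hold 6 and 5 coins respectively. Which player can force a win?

Ada wins.

Positions with no move are L. A position that does have a move is losing for the player to move precisely when every available move leads to a winning position for the opponent. Fill in the labels:
No move ever increases a pile, so every position that can arise here has a ≤ 6 and b ≤ 5; it is enough to label the cells with 0 ≤ a ≤ 6 and 0 ≤ b ≤ 5.
Every move lowers a or b (never raises either), so fill the grid row by row in increasing a, and left to right within a row: each cell's successors are then already labelled.
      b=0  b=1  b=2  b=3  b=4  b=5
a=0:    L    L    W    W    W    W
a=1:    W    W    W    L    L    W
a=2:    L    L    W    W    W    W
a=3:    W    W    W    L    L    W
a=4:    L    L    W    W    W    W
a=5:    W    W    W    L    L    W
a=6:    L    L    W    W    W    W
Cells with no legal move (terminal, hence L): (0,0), (0,1).
The remaining L cells, each justified by listing all of its moves:
(1,3): →(0,3)(W), (1,1)(W), (0,2)(W) — all W, so L
(1,4): →(0,4)(W), (1,2)(W), (1,0)(W), (0,3)(W) — all W, so L
(2,0): →(1,0)(W) only, which is W, so L
(2,1): →(1,1)(W), (1,0)(W) — all W, so L
(3,3): →(2,3)(W), (0,3)(W), (3,1)(W), (2,2)(W) — all W, so L
(3,4): →(2,4)(W), (0,4)(W), (3,2)(W), (3,0)(W), (2,3)(W) — all W, so L
(4,0): →(3,0)(W), (1,0)(W) — all W, so L
(4,1): →(3,1)(W), (1,1)(W), (3,0)(W) — all W, so L
(5,3): →(4,3)(W), (2,3)(W), (5,1)(W), (4,2)(W) — all W, so L
(5,4): →(4,4)(W), (2,4)(W), (5,2)(W), (5,0)(W), (4,3)(W) — all W, so L
(6,0): →(5,0)(W), (3,0)(W) — all W, so L
(6,1): →(5,1)(W), (3,1)(W), (5,0)(W) — all W, so L
Every other cell has at least one move into one of the L cells above, so it is W.
The starting position (6,5) is W: Ada should move to (6,1), handing over an L position.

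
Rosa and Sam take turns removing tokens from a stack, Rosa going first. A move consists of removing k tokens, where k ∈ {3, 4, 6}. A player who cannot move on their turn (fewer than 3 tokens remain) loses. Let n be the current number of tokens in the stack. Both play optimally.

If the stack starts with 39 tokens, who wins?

Rosa wins.

Work bottom-up. With no move the player to move loses. Otherwise the position is W if at least one move leads to an L position for the opponent, and L if every move leads to a W.
n=0: no move → L
n=1: no move → L
n=2: no move → L
n=3: reaches L-position 0 → W
n=4: reaches L-position 1 → W
n=5: reaches L-position 2 → W
n=6: reaches L-position 2 → W
n=7: reaches L-position 1 → W
n=8: reaches L-position 2 → W
n=9: only reaches 6(W), 5(W), 3(W), all W → L
n=10: only reaches 7(W), 6(W), 4(W), all W → L
n=11: only reaches 8(W), 7(W), 5(W), all W → L
n=12: reaches L-position 9 → W
n=13: reaches L-position 10 → W
n=14: reaches L-position 11 → W
n=15: reaches L-position 11 → W
n=16: reaches L-position 10 → W
n=17: reaches L-position 11 → W
n=18: only reaches 15(W), 14(W), 12(W), all W → L
n=19: only reaches 16(W), 15(W), 13(W), all W → L
n=20: only reaches 17(W), 16(W), 14(W), all W → L
n=21: reaches L-position 18 → W
n=22: reaches L-position 19 → W
n=23: reaches L-position 20 → W
n=24: reaches L-position 20 → W
n=25: reaches L-position 19 → W
n=26: reaches L-position 20 → W
n=27: only reaches 24(W), 23(W), 21(W), all W → L
n=28: only reaches 25(W), 24(W), 22(W), all W → L
n=29: only reaches 26(W), 25(W), 23(W), all W → L
n=30: reaches L-position 27 → W
n=31: reaches L-position 28 → W
n=32: reaches L-position 29 → W
n=33: reaches L-position 29 → W
n=34: reaches L-position 28 → W
n=35: reaches L-position 29 → W
n=36: only reaches 33(W), 32(W), 30(W), all W → L
n=37: only reaches 34(W), 33(W), 31(W), all W → L
n=38: only reaches 35(W), 34(W), 32(W), all W → L
n=39: reaches L-position 36 → W
The starting position 39 is W: Rosa should remove 3, leaving 36, handing over an L position.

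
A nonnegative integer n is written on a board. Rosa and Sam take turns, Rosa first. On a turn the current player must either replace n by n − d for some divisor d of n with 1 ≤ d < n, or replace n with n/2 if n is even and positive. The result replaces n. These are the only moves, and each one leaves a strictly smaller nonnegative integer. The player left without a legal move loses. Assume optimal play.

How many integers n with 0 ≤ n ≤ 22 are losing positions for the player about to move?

Work bottom-up. With no move the player to move loses. Otherwise the position is W if at least one move leads to an L position for the opponent, and L if every move leads to a W.
n=0: no move → L
n=1: no move → L
n=2: can move to 1, which is L ⇒ W
n=3: the only move is to 2(W), a W ⇒ L
n=4: can move to 3, which is L ⇒ W
n=5: the only move is to 4(W), a W ⇒ L
n=6: can move to 3, which is L ⇒ W
n=7: the only move is to 6(W), a W ⇒ L
n=8: can move to 7, which is L ⇒ W
n=9: moves to 6(W), 8(W); every one is W ⇒ L
n=10: can move to 5, which is L ⇒ W
n=11: the only move is to 10(W), a W ⇒ L
n=12: can move to 9, which is L ⇒ W
n=13: the only move is to 12(W), a W ⇒ L
n=14: can move to 7, which is L ⇒ W
n=15: moves to 10(W), 12(W), 14(W); every one is W ⇒ L
n=16: can move to 15, which is L ⇒ W
n=17: the only move is to 16(W), a W ⇒ L
n=18: can move to 9, which is L ⇒ W
n=19: the only move is to 18(W), a W ⇒ L
n=20: can move to 15, which is L ⇒ W
n=21: moves to 14(W), 18(W), 20(W); every one is W ⇒ L
n=22: can move to 11, which is L ⇒ W
L entries with 0 ≤ n ≤ 22: n = 0, 1, 3, 5, 7, 9, 11, 13, 15, 17, 19, 21; that makes 12.

12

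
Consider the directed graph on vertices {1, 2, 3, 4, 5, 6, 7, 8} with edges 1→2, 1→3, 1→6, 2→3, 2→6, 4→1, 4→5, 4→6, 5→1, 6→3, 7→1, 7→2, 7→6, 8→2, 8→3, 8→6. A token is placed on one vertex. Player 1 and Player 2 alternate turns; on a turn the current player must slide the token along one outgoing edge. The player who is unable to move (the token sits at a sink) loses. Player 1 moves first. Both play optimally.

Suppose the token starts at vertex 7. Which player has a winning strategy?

Player 2 wins.

Use the standard recursion: the mover loses at a terminal position; elsewhere, the mover wins exactly when some move hands the opponent an L position.
Every edge goes from a vertex to one that appears earlier in the order 3, 6, 2, 1, 5, 4, 7, 8, so processing vertices in that order labels each vertex after all of its successors.
3: no outgoing edge → L
6: W (go to 3, an L position)
2: W (go to 3, an L position)
1: W (go to 3, an L position)
5: L (sole option 1(W) is W)
4: W (go to 5, an L position)
7: L (options 1(W), 2(W), 6(W) are all W)
8: W (go to 3, an L position)
The starting position 7 is L: whatever Player 1 does, the opponent receives a W position.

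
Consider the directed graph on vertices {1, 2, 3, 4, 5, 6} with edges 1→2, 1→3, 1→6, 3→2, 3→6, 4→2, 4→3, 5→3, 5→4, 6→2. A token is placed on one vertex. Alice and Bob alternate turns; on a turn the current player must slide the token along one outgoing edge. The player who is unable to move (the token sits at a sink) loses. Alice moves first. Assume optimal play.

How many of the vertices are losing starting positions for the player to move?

Classify positions by backward induction: terminal positions (no move available) are L. From any other position, the mover wins iff some move reaches an L.
Every edge goes from a vertex to one that appears earlier in the order 2, 6, 3, 4, 5, 1, so processing vertices in that order labels each vertex after all of its successors.
2: no outgoing edge → L
6: W (go to 2, an L position)
3: W (go to 2, an L position)
4: W (go to 2, an L position)
5: L (options 4(W), 3(W) are all W)
1: W (go to 2, an L position)
The L vertices are 2, 5; that is 2 in all.

2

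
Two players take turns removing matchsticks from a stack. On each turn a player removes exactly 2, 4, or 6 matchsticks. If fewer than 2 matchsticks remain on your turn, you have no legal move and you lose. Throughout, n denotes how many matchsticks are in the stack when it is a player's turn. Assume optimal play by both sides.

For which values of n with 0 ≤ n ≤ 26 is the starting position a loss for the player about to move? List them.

Classify positions by backward induction: terminal positions (no move available) are L. From any other position, the mover wins iff some move reaches an L.
n=0: no move → L
n=1: no move → L
n=2: →0(L), so W
n=3: →1(L), so W
n=4: →0(L), so W
n=5: →1(L), so W
n=6: →0(L), so W
n=7: →1(L), so W
n=8: →6(W), 4(W), 2(W) — all W, so L
n=9: →7(W), 5(W), 3(W) — all W, so L
n=10: →8(L), so W
n=11: →9(L), so W
n=12: →8(L), so W
n=13: →9(L), so W
n=14: →8(L), so W
n=15: →9(L), so W
n=16: →14(W), 12(W), 10(W) — all W, so L
n=17: →15(W), 13(W), 11(W) — all W, so L
n=18: →16(L), so W
n=19: →17(L), so W
n=20: →16(L), so W
n=21: →17(L), so W
n=22: →16(L), so W
n=23: →17(L), so W
n=24: →22(W), 20(W), 18(W) — all W, so L
n=25: →23(W), 21(W), 19(W) — all W, so L
n=26: →24(L), so W
The losing starting values of n are exactly the entries labelled L in this table (8 of them).

0, 1, 8, 9, 16, 17, 24, 25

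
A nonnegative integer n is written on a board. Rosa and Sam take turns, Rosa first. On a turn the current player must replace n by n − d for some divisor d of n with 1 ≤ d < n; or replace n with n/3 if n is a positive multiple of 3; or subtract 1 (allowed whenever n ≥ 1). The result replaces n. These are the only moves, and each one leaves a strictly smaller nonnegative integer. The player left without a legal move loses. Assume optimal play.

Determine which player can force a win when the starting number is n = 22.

Rosa wins.

Compute win/loss labels from the base case upward. A position with no move is L. Any other position is W if it can reach an L in one move, else L.
n=0: no move → L
n=1: W (go to 0, an L position)
n=2: L (sole option 1(W) is W)
n=3: W (go to 2, an L position)
n=4: W (go to 2, an L position)
n=5: L (sole option 4(W) is W)
n=6: W (go to 2, an L position)
n=7: L (sole option 6(W) is W)
n=8: W (go to 7, an L position)
n=9: L (options 3(W), 6(W), 8(W) are all W)
n=10: W (go to 5, an L position)
n=11: L (sole option 10(W) is W)
n=12: W (go to 9, an L position)
n=13: L (sole option 12(W) is W)
n=14: W (go to 7, an L position)
n=15: W (go to 5, an L position)
n=16: L (options 8(W), 12(W), 14(W), 15(W) are all W)
n=17: W (go to 16, an L position)
n=18: W (go to 9, an L position)
n=19: L (sole option 18(W) is W)
n=20: W (go to 16, an L position)
n=21: W (go to 7, an L position)
n=22: W (go to 11, an L position)
The starting position 22 is W: Rosa should move to 11, handing over an L position.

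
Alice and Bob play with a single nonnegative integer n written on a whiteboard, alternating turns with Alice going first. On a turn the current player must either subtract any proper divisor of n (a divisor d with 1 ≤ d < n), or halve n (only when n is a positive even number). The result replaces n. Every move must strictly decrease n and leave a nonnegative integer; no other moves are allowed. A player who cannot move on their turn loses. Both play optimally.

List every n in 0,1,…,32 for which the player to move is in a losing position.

Build the W/L table. Terminal = L. A non-terminal position is W if it has a move to some L; otherwise it is L.
n=0: no move → L
n=1: no move → L
n=2: reaches L-position 1 → W
n=3: only reaches 2(W), which is W → L
n=4: reaches L-position 3 → W
n=5: only reaches 4(W), which is W → L
n=6: reaches L-position 3 → W
n=7: only reaches 6(W), which is W → L
n=8: reaches L-position 7 → W
n=9: only reaches 6(W), 8(W), all W → L
n=10: reaches L-position 5 → W
n=11: only reaches 10(W), which is W → L
n=12: reaches L-position 9 → W
n=13: only reaches 12(W), which is W → L
n=14: reaches L-position 7 → W
n=15: only reaches 10(W), 12(W), 14(W), all W → L
n=16: reaches L-position 15 → W
n=17: only reaches 16(W), which is W → L
n=18: reaches L-position 9 → W
n=19: only reaches 18(W), which is W → L
n=20: reaches L-position 15 → W
n=21: only reaches 14(W), 18(W), 20(W), all W → L
n=22: reaches L-position 11 → W
n=23: only reaches 22(W), which is W → L
n=24: reaches L-position 21 → W
n=25: only reaches 20(W), 24(W), all W → L
n=26: reaches L-position 13 → W
n=27: only reaches 18(W), 24(W), 26(W), all W → L
n=28: reaches L-position 21 → W
n=29: only reaches 28(W), which is W → L
n=30: reaches L-position 15 → W
n=31: only reaches 30(W), which is W → L
n=32: reaches L-position 31 → W
Reading off the rows marked L gives the requested list; there are 17 such values of n.

0, 1, 3, 5, 7, 9, 11, 13, 15, 17, 19, 21, 23, 25, 27, 29, 31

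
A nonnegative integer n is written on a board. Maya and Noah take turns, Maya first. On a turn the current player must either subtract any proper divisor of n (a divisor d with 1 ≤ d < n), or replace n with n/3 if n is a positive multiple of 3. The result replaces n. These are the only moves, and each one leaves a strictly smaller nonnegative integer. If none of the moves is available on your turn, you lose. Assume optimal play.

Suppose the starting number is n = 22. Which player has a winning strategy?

Maya wins.

Build the W/L table. Terminal = L. A non-terminal position is W if it has a move to some L; otherwise it is L.
n=0: no move → L
n=1: no move → L
n=2: →1(L), so W
n=3: →1(L), so W
n=4: →2(W), 3(W) — all W, so L
n=5: →4(L), so W
n=6: →4(L), so W
n=7: →6(W) only, which is W, so L
n=8: →4(L), so W
n=9: →3(W), 6(W), 8(W) — all W, so L
n=10: →9(L), so W
n=11: →10(W) only, which is W, so L
n=12: →4(L), so W
n=13: →12(W) only, which is W, so L
n=14: →7(L), so W
n=15: →5(W), 10(W), 12(W), 14(W) — all W, so L
n=16: →15(L), so W
n=17: →16(W) only, which is W, so L
n=18: →9(L), so W
n=19: →18(W) only, which is W, so L
n=20: →15(L), so W
n=21: →7(L), so W
n=22: →11(L), so W
The starting position 22 is W: Maya should move to 11, handing over an L position.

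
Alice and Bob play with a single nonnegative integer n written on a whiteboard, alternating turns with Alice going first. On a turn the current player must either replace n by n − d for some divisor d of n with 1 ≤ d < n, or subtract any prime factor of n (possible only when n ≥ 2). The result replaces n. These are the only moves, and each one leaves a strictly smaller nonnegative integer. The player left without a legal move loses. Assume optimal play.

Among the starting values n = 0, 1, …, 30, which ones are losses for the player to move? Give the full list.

0, 1, 4, 9, 14, 20, 26

Build the W/L table. Terminal = L. A non-terminal position is W if it has a move to some L; otherwise it is L.
n=0: no move → L
n=1: no move → L
n=2: reaches L-position 0 → W
n=3: reaches L-position 0 → W
n=4: only reaches 2(W), 3(W), all W → L
n=5: reaches L-position 0 → W
n=6: reaches L-position 4 → W
n=7: reaches L-position 0 → W
n=8: reaches L-position 4 → W
n=9: only reaches 6(W), 8(W), all W → L
n=10: reaches L-position 9 → W
n=11: reaches L-position 0 → W
n=12: reaches L-position 9 → W
n=13: reaches L-position 0 → W
n=14: only reaches 7(W), 12(W), 13(W), all W → L
n=15: reaches L-position 14 → W
n=16: reaches L-position 14 → W
n=17: reaches L-position 0 → W
n=18: reaches L-position 9 → W
n=19: reaches L-position 0 → W
n=20: only reaches 10(W), 15(W), 16(W), 18(W), 19(W), all W → L
n=21: reaches L-position 14 → W
n=22: reaches L-position 20 → W
n=23: reaches L-position 0 → W
n=24: reaches L-position 20 → W
n=25: reaches L-position 20 → W
n=26: only reaches 13(W), 24(W), 25(W), all W → L
n=27: reaches L-position 26 → W
n=28: reaches L-position 14 → W
n=29: reaches L-position 0 → W
n=30: reaches L-position 20 → W
Reading off the rows marked L gives the requested list; there are 7 such values of n.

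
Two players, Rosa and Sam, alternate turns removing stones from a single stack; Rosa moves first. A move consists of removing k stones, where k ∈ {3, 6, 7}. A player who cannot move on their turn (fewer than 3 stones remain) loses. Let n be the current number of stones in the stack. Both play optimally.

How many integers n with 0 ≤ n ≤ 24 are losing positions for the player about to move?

9

Compute win/loss labels from the base case upward. A position with no move is L. Any other position is W if it can reach an L in one move, else L.
n=0: no move → L
n=1: no move → L
n=2: no move → L
n=3: →0(L), so W
n=4: →1(L), so W
n=5: →2(L), so W
n=6: →0(L), so W
n=7: →1(L), so W
n=8: →2(L), so W
n=9: →2(L), so W
n=10: →7(W), 4(W), 3(W) — all W, so L
n=11: →8(W), 5(W), 4(W) — all W, so L
n=12: →9(W), 6(W), 5(W) — all W, so L
n=13: →10(L), so W
n=14: →11(L), so W
n=15: →12(L), so W
n=16: →10(L), so W
n=17: →11(L), so W
n=18: →12(L), so W
n=19: →12(L), so W
n=20: →17(W), 14(W), 13(W) — all W, so L
n=21: →18(W), 15(W), 14(W) — all W, so L
n=22: →19(W), 16(W), 15(W) — all W, so L
n=23: →20(L), so W
n=24: →21(L), so W
L entries with 0 ≤ n ≤ 24: n = 0, 1, 2, 10, 11, 12, 20, 21, 22; that makes 9.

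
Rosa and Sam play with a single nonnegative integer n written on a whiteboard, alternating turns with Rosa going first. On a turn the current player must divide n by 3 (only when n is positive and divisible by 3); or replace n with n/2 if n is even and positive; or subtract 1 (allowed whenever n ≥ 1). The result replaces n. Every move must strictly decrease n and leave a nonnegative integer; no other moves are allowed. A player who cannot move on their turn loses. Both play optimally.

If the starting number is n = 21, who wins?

Positions with no move are L. A position that does have a move is losing for the player to move precisely when every available move leads to a winning position for the opponent. Fill in the labels:
n=0: no move → L
n=1: can move to 0, which is L ⇒ W
n=2: the only move is to 1(W), a W ⇒ L
n=3: can move to 2, which is L ⇒ W
n=4: can move to 2, which is L ⇒ W
n=5: the only move is to 4(W), a W ⇒ L
n=6: can move to 2, which is L ⇒ W
n=7: the only move is to 6(W), a W ⇒ L
n=8: can move to 7, which is L ⇒ W
n=9: moves to 3(W), 8(W); every one is W ⇒ L
n=10: can move to 5, which is L ⇒ W
n=11: the only move is to 10(W), a W ⇒ L
n=12: can move to 11, which is L ⇒ W
n=13: the only move is to 12(W), a W ⇒ L
n=14: can move to 7, which is L ⇒ W
n=15: can move to 5, which is L ⇒ W
n=16: moves to 8(W), 15(W); every one is W ⇒ L
n=17: can move to 16, which is L ⇒ W
n=18: can move to 9, which is L ⇒ W
n=19: the only move is to 18(W), a W ⇒ L
n=20: can move to 19, which is L ⇒ W
n=21: can move to 7, which is L ⇒ W
The starting position 21 is W: Rosa should move to 7, handing over an L position.

Rosa wins.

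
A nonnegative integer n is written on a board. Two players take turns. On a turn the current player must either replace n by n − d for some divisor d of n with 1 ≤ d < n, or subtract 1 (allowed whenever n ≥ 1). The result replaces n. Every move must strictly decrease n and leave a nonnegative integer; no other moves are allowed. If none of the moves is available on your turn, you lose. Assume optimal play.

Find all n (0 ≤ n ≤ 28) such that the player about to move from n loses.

Work bottom-up. With no move the player to move loses. Otherwise the position is W if at least one move leads to an L position for the opponent, and L if every move leads to a W.
n=0: no move → L
n=1: W (go to 0, an L position)
n=2: L (sole option 1(W) is W)
n=3: W (go to 2, an L position)
n=4: W (go to 2, an L position)
n=5: L (sole option 4(W) is W)
n=6: W (go to 5, an L position)
n=7: L (sole option 6(W) is W)
n=8: W (go to 7, an L position)
n=9: L (options 6(W), 8(W) are all W)
n=10: W (go to 5, an L position)
n=11: L (sole option 10(W) is W)
n=12: W (go to 9, an L position)
n=13: L (sole option 12(W) is W)
n=14: W (go to 7, an L position)
n=15: L (options 10(W), 12(W), 14(W) are all W)
n=16: W (go to 15, an L position)
n=17: L (sole option 16(W) is W)
n=18: W (go to 9, an L position)
n=19: L (sole option 18(W) is W)
n=20: W (go to 15, an L position)
n=21: L (options 14(W), 18(W), 20(W) are all W)
n=22: W (go to 11, an L position)
n=23: L (sole option 22(W) is W)
n=24: W (go to 21, an L position)
n=25: L (options 20(W), 24(W) are all W)
n=26: W (go to 13, an L position)
n=27: L (options 18(W), 24(W), 26(W) are all W)
n=28: W (go to 21, an L position)
Reading off the rows marked L gives the requested list; there are 14 such values of n.

0, 2, 5, 7, 9, 11, 13, 15, 17, 19, 21, 23, 25, 27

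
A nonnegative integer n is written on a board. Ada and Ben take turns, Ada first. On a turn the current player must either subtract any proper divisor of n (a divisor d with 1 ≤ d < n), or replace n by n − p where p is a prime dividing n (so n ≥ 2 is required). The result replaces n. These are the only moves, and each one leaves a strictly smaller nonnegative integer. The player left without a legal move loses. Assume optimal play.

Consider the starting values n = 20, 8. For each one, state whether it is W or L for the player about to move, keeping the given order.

Use the standard recursion: the mover loses at a terminal position; elsewhere, the mover wins exactly when some move hands the opponent an L position.
n=0: no move → L
n=1: no move → L
n=2: →0(L), so W
n=3: →0(L), so W
n=4: →2(W), 3(W) — all W, so L
n=5: →0(L), so W
n=6: →4(L), so W
n=7: →0(L), so W
n=8: →4(L), so W
n=9: →6(W), 8(W) — all W, so L
n=10: →9(L), so W
n=11: →0(L), so W
n=12: →9(L), so W
n=13: →0(L), so W
n=14: →7(W), 12(W), 13(W) — all W, so L
n=15: →14(L), so W
n=16: →14(L), so W
n=17: →0(L), so W
n=18: →9(L), so W
n=19: →0(L), so W
n=20: →10(W), 15(W), 16(W), 18(W), 19(W) — all W, so L

20: L, 8: W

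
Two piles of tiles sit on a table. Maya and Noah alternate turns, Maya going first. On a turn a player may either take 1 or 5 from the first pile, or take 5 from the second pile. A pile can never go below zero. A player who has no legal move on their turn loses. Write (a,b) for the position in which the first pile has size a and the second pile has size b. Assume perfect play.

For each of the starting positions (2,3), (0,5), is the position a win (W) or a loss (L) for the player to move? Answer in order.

(2,3): L, (0,5): W

Compute win/loss labels from the base case upward. A position with no move is L. Any other position is W if it can reach an L in one move, else L.
No move ever increases a pile, so every position that can arise here has a ≤ 2 and b ≤ 5; it is enough to label the cells with 0 ≤ a ≤ 2 and 0 ≤ b ≤ 5.
Every move lowers a or b (never raises either), so fill the grid row by row in increasing a, and left to right within a row: each cell's successors are then already labelled.
      b=0  b=1  b=2  b=3  b=4  b=5
a=0:    L    L    L    L    L    W
a=1:    W    W    W    W    W    L
a=2:    L    L    L    L    L    W
Cells with no legal move (terminal, hence L): (0,0), (0,1), (0,2), (0,3), (0,4).
The remaining L cells, each justified by listing all of its moves:
(1,5): moves to (0,5)(W), (1,0)(W); every one is W ⇒ L
(2,0): the only move is to (1,0)(W), a W ⇒ L
(2,1): the only move is to (1,1)(W), a W ⇒ L
(2,2): the only move is to (1,2)(W), a W ⇒ L
(2,3): the only move is to (1,3)(W), a W ⇒ L
(2,4): the only move is to (1,4)(W), a W ⇒ L
Every other cell has at least one move into one of the L cells above, so it is W.
(2,3): one of the L cells justified above, so L
(0,5): the move to (0,0) reaches an L cell, so W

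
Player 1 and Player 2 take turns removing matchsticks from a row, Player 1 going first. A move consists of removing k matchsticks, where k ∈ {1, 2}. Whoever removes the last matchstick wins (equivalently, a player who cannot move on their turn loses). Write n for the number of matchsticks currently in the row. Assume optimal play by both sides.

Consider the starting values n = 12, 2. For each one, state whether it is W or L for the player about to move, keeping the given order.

Use the standard recursion: the mover loses at a terminal position; elsewhere, the mover wins exactly when some move hands the opponent an L position.
n=0: no move → L
n=1: →0(L), so W
n=2: →0(L), so W
n=3: →2(W), 1(W) — all W, so L
n=4: →3(L), so W
n=5: →3(L), so W
n=6: →5(W), 4(W) — all W, so L
n=7: →6(L), so W
n=8: →6(L), so W
n=9: →8(W), 7(W) — all W, so L
n=10: →9(L), so W
n=11: →9(L), so W
n=12: →11(W), 10(W) — all W, so L

12: L, 2: W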